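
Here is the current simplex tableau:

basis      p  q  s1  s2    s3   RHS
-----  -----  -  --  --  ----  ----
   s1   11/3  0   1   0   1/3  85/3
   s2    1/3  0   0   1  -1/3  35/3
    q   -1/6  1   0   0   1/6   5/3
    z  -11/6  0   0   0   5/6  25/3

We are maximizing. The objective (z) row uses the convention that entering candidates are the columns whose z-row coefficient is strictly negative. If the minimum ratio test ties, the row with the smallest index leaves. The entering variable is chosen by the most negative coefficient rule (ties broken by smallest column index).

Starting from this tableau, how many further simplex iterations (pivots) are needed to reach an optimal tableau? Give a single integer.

1

pivot: p in, s1 out → z = 45/2
No improving column remains; optimal.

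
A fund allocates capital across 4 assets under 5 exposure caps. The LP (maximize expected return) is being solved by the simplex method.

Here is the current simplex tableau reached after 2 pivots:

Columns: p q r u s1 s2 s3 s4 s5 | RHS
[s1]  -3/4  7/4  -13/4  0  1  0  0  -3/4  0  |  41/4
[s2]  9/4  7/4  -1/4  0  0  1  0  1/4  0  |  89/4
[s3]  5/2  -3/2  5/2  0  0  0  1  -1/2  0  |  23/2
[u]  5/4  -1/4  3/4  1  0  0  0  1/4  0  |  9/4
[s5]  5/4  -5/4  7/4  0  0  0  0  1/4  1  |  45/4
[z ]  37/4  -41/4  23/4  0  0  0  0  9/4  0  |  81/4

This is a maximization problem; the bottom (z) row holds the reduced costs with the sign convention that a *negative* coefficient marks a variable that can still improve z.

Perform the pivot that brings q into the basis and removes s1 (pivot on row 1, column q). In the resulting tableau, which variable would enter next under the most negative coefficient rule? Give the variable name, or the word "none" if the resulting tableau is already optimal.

r

Pivot element 7/4. New z-row = old z-row − (-41/4)·(row 1/(7/4)).
Updated z-row coefficients: p: 34/7, q: 0, r: -93/7, u: 0, s1: 41/7, s2: 0, s3: 0, s4: -15/7, s5: 0.
The most negative is -93/7 in column r, so r would enter next.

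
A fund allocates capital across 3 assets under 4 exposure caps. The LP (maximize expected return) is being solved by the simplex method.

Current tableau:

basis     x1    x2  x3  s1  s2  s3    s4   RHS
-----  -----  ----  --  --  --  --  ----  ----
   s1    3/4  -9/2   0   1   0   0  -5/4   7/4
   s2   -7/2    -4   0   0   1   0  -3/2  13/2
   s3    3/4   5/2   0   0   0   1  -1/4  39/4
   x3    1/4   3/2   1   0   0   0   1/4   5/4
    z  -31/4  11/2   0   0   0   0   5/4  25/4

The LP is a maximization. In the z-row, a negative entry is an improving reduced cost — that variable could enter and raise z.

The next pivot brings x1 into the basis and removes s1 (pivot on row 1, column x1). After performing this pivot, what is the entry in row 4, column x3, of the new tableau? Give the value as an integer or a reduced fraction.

1

Pivot element is row 1, column x1: 3/4.
Normalize row 1: new (row 1, x3) = 0/(3/4) = 0.
row 4 ← row 4 − (1/4)·(new row 1): 1 − (1/4)·0 = 1.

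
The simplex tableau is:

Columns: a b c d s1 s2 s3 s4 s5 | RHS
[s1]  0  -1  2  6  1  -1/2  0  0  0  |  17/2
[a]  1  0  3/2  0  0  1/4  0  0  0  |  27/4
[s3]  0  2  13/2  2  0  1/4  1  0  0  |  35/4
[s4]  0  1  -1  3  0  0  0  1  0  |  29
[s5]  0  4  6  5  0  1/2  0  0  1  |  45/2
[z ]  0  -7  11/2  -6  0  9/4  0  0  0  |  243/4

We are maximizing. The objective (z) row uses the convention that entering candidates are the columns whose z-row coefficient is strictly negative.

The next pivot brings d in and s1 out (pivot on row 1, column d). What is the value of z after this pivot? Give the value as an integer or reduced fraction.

277/4

Minimum ratio for d: (17/2)/6 = 17/12.
z changes by −(z-row coeff of d)·ratio = −(-6)·(17/12) = 17/2.
New z = 243/4 + (17/2) = 277/4.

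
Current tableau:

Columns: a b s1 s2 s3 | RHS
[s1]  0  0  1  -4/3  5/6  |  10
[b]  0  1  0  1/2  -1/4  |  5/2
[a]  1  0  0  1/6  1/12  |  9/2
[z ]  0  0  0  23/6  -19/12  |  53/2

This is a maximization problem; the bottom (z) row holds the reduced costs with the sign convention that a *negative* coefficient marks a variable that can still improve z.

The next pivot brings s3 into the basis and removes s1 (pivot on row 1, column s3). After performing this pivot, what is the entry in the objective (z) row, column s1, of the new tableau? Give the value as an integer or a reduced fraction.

19/10

Pivot element is row 1, column s3: 5/6.
Normalize row 1: new (row 1, s1) = 1/(5/6) = 6/5.
z-row ← z-row − (-19/12)·(new row 1): 0 − (-19/12)·(6/5) = 19/10.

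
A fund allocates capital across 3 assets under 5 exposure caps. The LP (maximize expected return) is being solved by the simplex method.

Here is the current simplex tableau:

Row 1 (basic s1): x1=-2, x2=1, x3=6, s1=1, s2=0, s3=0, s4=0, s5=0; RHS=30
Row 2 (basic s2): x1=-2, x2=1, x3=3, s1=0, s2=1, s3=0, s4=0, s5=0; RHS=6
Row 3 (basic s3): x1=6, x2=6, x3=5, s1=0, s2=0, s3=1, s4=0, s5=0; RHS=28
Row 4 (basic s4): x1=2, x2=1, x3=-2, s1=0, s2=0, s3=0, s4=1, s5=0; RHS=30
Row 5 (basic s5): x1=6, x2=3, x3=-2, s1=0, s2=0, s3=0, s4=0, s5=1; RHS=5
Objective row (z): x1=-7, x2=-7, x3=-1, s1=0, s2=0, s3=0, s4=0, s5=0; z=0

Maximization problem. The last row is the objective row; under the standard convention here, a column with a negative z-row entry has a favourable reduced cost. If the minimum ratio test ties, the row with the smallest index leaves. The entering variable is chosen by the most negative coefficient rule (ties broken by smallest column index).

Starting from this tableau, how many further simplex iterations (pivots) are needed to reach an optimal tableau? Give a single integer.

pivot: x1 in, s5 out → z = 35/6
pivot: x2 in, x1 out → z = 35/3
pivot: x3 in, s2 out → z = 202/11
No improving column remains; optimal.

3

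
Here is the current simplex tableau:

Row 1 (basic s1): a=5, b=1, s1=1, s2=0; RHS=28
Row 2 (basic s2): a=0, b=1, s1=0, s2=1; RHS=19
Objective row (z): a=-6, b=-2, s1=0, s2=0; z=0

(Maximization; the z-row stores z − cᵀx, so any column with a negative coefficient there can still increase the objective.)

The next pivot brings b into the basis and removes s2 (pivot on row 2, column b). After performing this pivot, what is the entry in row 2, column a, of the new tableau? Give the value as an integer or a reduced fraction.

0

Pivot element is row 2, column b: 1.
Normalize row 2: new (row 2, a) = 0/1 = 0.
Row 2 is the pivot row, so the entry is 0.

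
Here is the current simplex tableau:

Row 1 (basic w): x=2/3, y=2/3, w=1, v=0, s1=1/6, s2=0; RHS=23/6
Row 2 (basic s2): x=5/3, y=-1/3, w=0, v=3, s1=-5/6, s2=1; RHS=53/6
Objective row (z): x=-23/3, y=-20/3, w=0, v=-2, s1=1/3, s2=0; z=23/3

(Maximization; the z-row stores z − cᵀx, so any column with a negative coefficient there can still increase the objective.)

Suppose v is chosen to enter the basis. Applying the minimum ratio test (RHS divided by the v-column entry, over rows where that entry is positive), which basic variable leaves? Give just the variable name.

s2

Ratios: row 1 (w): entry 0 ≤ 0, skip; row 2 (s2): (53/6)/3 = 53/18.
Minimum ratio 53/18 is in the s2 row, so s2 leaves.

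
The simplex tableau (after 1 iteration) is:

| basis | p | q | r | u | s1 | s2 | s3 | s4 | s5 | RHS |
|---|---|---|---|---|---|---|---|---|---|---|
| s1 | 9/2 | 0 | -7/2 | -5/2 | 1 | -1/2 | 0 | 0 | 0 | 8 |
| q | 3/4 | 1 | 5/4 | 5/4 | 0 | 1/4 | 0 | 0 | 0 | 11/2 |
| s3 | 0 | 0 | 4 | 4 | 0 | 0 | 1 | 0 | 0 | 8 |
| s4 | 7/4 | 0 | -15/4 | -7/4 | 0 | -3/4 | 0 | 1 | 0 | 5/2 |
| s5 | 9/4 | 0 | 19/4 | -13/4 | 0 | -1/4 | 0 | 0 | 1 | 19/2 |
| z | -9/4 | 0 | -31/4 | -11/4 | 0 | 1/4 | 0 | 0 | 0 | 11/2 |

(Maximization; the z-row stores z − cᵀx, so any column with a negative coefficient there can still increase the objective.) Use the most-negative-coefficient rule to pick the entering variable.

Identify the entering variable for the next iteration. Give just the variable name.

r

Objective-row coefficients: p: -9/4, q: 0, r: -31/4, u: -11/4, s1: 0, s2: 1/4, s3: 0, s4: 0, s5: 0.
The most negative is -31/4 in column r, so r enters.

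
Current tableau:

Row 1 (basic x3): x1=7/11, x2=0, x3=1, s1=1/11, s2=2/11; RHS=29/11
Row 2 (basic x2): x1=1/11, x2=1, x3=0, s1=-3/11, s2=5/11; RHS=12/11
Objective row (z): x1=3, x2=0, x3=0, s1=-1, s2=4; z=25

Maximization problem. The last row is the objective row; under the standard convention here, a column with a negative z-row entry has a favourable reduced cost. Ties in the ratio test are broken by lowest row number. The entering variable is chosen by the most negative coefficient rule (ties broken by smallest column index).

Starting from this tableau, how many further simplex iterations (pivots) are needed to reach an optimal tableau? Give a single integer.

pivot: s1 in, x3 out → z = 54
No improving column remains; optimal.

1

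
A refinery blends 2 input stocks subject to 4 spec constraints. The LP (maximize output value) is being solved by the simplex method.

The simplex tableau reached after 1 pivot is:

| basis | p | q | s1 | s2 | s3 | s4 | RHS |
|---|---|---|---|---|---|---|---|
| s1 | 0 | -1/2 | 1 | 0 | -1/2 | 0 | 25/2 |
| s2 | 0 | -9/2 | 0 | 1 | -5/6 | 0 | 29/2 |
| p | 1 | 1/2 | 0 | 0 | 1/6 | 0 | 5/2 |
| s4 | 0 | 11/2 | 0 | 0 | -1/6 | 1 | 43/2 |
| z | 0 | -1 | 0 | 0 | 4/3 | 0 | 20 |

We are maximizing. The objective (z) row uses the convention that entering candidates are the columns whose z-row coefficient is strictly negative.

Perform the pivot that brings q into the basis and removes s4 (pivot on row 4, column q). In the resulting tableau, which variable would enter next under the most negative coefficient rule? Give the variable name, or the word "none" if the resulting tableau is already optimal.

Pivot element 11/2. New z-row = old z-row − (-1)·(row 4/(11/2)).
Updated z-row coefficients: p: 0, q: 0, s1: 0, s2: 0, s3: 43/33, s4: 2/11.
No coefficient is strictly negative; the tableau after this pivot is optimal.

none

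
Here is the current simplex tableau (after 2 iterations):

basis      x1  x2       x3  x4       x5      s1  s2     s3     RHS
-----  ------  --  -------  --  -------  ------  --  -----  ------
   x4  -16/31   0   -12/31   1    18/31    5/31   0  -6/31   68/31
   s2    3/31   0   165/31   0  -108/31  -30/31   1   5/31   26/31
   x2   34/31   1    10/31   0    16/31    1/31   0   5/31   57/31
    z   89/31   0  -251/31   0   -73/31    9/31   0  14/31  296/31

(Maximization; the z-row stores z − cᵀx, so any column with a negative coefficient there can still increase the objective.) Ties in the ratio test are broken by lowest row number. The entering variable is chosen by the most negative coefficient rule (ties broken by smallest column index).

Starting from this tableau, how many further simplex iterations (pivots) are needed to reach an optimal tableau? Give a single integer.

pivot: x3 in, s2 out → z = 1786/165
pivot: x5 in, x2 out → z = 3557/120
pivot: s1 in, x5 out → z = 511/15
No improving column remains; optimal.

3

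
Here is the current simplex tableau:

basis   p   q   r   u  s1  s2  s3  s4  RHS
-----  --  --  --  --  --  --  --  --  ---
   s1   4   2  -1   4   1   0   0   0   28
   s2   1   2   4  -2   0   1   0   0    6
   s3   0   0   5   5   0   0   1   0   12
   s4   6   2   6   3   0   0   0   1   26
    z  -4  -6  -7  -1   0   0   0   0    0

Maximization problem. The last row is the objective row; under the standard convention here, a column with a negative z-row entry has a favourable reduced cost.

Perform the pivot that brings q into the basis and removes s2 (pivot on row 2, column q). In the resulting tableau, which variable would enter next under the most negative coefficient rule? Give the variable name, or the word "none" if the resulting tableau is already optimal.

Pivot element 2. New z-row = old z-row − (-6)·(row 2/2).
Updated z-row coefficients: p: -1, q: 0, r: 5, u: -7, s1: 0, s2: 3, s3: 0, s4: 0.
The most negative is -7 in column u, so u would enter next.

u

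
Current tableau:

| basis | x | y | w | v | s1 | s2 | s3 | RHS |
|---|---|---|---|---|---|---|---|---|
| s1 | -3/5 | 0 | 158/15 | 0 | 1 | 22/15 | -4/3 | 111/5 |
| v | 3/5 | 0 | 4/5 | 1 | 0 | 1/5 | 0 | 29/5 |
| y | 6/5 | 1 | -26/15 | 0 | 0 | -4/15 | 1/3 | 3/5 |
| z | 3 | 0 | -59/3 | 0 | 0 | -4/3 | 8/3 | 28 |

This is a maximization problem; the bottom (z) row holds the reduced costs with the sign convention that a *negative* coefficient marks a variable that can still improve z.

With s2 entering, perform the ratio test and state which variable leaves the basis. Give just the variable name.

s1

Ratios: row 1 (s1): (111/5)/(22/15) = 333/22; row 2 (v): (29/5)/(1/5) = 29; row 3 (y): entry -4/15 ≤ 0, skip.
Minimum ratio 333/22 is in the s1 row, so s1 leaves.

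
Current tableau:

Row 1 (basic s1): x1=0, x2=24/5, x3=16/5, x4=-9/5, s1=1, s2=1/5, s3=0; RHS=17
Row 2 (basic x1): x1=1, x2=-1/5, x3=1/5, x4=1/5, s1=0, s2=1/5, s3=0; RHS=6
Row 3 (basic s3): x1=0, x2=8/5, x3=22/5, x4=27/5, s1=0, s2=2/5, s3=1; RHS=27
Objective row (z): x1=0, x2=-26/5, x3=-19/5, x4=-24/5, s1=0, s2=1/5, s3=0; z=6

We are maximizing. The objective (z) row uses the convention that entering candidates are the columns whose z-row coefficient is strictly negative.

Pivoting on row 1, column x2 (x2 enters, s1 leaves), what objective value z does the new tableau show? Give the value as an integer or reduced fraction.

293/12

Minimum ratio for x2: 17/(24/5) = 85/24.
z changes by −(z-row coeff of x2)·ratio = −(-26/5)·(85/24) = 221/12.
New z = 6 + (221/12) = 293/12.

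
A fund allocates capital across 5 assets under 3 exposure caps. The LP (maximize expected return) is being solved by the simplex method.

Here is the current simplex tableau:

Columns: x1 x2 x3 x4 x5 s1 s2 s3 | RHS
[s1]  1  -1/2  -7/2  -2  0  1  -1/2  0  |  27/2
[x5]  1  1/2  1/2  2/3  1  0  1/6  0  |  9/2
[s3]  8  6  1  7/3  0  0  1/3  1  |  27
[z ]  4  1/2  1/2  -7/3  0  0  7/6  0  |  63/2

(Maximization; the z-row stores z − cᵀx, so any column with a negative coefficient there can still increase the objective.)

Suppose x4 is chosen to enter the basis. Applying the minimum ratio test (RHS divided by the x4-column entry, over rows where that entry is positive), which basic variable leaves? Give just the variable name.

Ratios: row 1 (s1): entry -2 ≤ 0, skip; row 2 (x5): (9/2)/(2/3) = 27/4; row 3 (s3): 27/(7/3) = 81/7.
Minimum ratio 27/4 is in the x5 row, so x5 leaves.

x5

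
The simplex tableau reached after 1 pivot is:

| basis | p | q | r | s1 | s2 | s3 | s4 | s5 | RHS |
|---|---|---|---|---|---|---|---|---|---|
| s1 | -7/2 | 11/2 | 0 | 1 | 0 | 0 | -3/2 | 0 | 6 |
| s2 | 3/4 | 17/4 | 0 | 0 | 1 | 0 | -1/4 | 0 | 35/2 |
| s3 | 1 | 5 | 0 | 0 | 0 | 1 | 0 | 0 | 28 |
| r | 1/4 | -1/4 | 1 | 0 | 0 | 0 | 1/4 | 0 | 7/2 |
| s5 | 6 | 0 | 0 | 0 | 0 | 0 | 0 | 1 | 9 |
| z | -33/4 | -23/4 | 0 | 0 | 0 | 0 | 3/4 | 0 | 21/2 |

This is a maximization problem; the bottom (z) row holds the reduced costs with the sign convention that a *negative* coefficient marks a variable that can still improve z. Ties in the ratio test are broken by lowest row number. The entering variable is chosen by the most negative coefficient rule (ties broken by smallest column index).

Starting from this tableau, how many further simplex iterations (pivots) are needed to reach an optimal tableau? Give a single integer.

pivot: p in, s5 out → z = 183/8
pivot: q in, s1 out → z = 381/11
pivot: s4 in, s2 out → z = 831/20
No improving column remains; optimal.

3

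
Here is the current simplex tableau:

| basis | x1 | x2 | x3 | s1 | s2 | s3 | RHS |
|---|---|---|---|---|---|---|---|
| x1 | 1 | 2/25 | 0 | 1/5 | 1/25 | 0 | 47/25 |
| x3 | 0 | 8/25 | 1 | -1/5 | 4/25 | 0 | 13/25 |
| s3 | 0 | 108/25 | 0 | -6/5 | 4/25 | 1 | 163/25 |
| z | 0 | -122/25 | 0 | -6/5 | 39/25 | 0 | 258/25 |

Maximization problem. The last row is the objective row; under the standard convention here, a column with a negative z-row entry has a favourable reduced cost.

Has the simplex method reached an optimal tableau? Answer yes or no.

no

Column x2 has objective-row coefficient -122/25, which is negative; an improving pivot exists, so not yet optimal.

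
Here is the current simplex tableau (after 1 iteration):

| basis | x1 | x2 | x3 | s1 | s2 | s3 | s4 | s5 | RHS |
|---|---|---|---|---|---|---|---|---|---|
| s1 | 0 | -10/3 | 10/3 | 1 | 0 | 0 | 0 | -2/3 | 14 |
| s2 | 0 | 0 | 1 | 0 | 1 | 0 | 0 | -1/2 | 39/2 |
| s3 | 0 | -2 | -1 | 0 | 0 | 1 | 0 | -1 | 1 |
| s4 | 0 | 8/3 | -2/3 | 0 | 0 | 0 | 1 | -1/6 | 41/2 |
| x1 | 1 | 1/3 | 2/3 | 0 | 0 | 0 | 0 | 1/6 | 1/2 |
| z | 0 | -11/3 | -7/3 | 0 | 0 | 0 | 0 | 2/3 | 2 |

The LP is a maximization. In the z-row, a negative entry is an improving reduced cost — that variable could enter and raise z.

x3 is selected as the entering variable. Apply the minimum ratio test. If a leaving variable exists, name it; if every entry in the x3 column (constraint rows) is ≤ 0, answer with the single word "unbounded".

Ratios: row 1 (s1): 14/(10/3) = 21/5; row 2 (s2): (39/2)/1 = 39/2; row 3 (s3): entry -1 ≤ 0, skip; row 4 (s4): entry -2/3 ≤ 0, skip; row 5 (x1): (1/2)/(2/3) = 3/4.
Minimum ratio is in the x1 row, so x1 leaves.

x1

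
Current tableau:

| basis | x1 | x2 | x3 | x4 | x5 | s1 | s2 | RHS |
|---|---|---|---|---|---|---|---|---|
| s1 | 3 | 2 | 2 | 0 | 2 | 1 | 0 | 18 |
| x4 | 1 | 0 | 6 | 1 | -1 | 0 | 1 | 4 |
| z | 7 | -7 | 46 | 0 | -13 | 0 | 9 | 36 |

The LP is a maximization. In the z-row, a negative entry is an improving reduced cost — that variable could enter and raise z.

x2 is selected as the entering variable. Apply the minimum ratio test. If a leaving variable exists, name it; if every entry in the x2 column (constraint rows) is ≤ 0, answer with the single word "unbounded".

s1

Ratios: row 1 (s1): 18/2 = 9; row 2 (x4): entry 0 ≤ 0, skip.
Minimum ratio is in the s1 row, so s1 leaves.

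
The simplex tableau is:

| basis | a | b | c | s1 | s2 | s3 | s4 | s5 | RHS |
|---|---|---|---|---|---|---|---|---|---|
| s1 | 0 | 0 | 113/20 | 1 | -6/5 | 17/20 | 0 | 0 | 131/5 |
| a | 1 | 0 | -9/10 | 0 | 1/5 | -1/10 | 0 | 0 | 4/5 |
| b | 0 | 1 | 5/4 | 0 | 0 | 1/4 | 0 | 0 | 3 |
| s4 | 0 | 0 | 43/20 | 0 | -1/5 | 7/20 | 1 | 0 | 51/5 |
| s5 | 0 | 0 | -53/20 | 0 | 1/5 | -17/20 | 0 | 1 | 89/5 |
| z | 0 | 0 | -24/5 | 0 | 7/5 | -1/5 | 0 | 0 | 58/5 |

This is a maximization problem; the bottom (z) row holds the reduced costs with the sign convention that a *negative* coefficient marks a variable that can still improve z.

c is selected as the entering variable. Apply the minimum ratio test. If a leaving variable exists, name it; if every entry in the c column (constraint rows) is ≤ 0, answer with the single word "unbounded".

Ratios: row 1 (s1): (131/5)/(113/20) = 524/113; row 2 (a): entry -9/10 ≤ 0, skip; row 3 (b): 3/(5/4) = 12/5; row 4 (s4): (51/5)/(43/20) = 204/43; row 5 (s5): entry -53/20 ≤ 0, skip.
Minimum ratio is in the b row, so b leaves.

b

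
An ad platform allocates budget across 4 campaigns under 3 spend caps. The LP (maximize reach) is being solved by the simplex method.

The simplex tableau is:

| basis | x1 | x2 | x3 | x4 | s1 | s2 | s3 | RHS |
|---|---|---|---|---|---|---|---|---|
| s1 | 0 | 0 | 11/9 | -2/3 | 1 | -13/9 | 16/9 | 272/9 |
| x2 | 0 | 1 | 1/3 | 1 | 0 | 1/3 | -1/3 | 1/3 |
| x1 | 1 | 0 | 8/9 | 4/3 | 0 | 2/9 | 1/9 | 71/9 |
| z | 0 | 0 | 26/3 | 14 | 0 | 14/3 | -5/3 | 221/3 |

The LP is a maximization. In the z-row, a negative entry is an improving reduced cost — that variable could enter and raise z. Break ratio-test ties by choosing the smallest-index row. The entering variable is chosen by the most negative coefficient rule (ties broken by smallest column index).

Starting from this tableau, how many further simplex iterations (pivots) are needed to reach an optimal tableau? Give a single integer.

1

pivot: s3 in, s1 out → z = 102
No improving column remains; optimal.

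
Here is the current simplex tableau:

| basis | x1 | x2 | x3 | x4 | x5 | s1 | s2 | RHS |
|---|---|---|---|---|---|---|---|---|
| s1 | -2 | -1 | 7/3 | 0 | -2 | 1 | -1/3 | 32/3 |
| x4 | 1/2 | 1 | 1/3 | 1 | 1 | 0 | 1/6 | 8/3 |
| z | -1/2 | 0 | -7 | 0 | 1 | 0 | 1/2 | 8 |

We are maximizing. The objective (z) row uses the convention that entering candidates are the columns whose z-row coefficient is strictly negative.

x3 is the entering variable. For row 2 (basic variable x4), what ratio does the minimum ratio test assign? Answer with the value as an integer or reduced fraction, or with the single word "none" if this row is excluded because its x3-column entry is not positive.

8

Ratio = RHS / (x3 entry) = (8/3) / (1/3) = 8.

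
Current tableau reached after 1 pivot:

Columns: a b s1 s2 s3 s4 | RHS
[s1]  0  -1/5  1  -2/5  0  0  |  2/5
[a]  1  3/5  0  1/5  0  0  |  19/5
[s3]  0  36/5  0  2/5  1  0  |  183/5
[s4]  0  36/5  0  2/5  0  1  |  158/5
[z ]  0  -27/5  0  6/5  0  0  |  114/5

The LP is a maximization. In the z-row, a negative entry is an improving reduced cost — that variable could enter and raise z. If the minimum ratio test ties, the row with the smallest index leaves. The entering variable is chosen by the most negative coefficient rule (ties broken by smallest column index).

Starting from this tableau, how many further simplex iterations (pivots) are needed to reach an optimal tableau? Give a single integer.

pivot: b in, s4 out → z = 93/2
No improving column remains; optimal.

1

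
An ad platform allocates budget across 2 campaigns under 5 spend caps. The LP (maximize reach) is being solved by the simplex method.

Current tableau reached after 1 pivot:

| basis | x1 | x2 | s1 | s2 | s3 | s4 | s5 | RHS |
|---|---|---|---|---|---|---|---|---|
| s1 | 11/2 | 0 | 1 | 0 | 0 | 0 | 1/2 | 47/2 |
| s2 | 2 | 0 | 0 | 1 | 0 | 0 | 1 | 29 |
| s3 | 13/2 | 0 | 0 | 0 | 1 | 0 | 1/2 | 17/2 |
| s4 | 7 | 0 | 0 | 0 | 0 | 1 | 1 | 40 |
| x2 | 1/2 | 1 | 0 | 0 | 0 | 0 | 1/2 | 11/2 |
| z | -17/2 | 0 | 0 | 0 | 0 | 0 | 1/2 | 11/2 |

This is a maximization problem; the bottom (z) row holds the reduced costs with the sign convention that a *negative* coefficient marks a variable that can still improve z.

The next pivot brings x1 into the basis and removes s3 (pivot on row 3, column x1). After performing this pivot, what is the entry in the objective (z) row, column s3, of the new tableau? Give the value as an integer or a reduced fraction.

17/13

Pivot element is row 3, column x1: 13/2.
Normalize row 3: new (row 3, s3) = 1/(13/2) = 2/13.
z-row ← z-row − (-17/2)·(new row 3): 0 − (-17/2)·(2/13) = 17/13.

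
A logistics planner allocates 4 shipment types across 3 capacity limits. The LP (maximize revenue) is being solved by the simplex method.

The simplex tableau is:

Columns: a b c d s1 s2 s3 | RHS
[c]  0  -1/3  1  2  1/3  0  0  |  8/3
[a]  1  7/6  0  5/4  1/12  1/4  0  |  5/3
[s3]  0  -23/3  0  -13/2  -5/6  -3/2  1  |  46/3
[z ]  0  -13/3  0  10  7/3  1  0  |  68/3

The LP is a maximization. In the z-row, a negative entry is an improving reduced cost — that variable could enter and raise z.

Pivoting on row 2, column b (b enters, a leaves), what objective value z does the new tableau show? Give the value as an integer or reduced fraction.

Minimum ratio for b: (5/3)/(7/6) = 10/7.
z changes by −(z-row coeff of b)·ratio = −(-13/3)·(10/7) = 130/21.
New z = 68/3 + (130/21) = 202/7.

202/7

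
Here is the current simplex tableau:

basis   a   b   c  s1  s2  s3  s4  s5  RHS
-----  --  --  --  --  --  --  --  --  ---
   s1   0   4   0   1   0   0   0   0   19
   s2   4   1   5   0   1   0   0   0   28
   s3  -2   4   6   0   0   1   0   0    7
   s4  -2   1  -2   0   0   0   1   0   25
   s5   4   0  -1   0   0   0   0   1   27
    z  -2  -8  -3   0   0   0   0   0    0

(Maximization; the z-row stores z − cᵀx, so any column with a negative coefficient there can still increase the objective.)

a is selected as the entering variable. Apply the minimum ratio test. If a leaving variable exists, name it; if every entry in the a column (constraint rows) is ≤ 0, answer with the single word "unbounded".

Ratios: row 1 (s1): entry 0 ≤ 0, skip; row 2 (s2): 28/4 = 7; row 3 (s3): entry -2 ≤ 0, skip; row 4 (s4): entry -2 ≤ 0, skip; row 5 (s5): 27/4 = 27/4.
Minimum ratio is in the s5 row, so s5 leaves.

s5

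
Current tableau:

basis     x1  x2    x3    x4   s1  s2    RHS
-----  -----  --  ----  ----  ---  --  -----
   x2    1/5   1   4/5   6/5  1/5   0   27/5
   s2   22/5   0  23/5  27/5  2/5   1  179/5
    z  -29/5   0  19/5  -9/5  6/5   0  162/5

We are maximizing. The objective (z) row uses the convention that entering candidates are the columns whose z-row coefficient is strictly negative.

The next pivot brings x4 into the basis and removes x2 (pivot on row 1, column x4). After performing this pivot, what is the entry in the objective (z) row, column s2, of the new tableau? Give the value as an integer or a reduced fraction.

0

Pivot element is row 1, column x4: 6/5.
Normalize row 1: new (row 1, s2) = 0/(6/5) = 0.
z-row ← z-row − (-9/5)·(new row 1): 0 − (-9/5)·0 = 0.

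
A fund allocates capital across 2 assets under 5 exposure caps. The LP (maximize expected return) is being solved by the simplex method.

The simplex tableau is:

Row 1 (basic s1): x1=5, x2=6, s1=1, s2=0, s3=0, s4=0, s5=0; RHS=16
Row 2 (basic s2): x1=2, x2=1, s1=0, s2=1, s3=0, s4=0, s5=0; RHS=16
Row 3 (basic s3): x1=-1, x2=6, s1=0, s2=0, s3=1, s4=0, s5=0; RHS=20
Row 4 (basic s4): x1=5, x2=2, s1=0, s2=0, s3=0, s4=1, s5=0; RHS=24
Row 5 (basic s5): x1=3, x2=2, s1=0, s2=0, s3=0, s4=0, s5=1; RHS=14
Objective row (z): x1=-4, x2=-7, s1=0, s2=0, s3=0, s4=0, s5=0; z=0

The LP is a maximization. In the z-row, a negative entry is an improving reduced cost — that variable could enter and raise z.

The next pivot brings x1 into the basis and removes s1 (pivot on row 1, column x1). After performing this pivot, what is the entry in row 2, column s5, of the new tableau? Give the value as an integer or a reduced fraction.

Pivot element is row 1, column x1: 5.
Normalize row 1: new (row 1, s5) = 0/5 = 0.
row 2 ← row 2 − 2·(new row 1): 0 − 2·0 = 0.

0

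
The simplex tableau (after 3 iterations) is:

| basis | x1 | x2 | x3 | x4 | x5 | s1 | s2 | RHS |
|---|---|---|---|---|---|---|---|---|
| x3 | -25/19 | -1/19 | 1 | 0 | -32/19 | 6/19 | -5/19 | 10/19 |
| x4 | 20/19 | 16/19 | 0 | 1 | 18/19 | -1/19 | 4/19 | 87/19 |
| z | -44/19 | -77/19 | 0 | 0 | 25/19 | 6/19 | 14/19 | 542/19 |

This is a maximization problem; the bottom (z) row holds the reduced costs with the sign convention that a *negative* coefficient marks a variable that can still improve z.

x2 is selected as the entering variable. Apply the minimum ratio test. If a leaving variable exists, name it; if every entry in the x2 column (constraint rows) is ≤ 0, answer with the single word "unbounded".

Ratios: row 1 (x3): entry -1/19 ≤ 0, skip; row 2 (x4): (87/19)/(16/19) = 87/16.
Minimum ratio is in the x4 row, so x4 leaves.

x4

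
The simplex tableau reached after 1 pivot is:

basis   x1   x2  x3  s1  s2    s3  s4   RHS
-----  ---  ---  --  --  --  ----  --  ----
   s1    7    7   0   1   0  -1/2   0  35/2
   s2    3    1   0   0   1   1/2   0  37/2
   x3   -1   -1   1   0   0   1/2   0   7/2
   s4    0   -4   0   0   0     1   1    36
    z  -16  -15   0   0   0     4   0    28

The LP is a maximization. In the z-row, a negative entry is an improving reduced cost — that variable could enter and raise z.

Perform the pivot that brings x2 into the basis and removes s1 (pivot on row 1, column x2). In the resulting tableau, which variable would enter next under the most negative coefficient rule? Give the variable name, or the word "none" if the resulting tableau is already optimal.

x1

Pivot element 7. New z-row = old z-row − (-15)·(row 1/7).
Updated z-row coefficients: x1: -1, x2: 0, x3: 0, s1: 15/7, s2: 0, s3: 41/14, s4: 0.
The most negative is -1 in column x1, so x1 would enter next.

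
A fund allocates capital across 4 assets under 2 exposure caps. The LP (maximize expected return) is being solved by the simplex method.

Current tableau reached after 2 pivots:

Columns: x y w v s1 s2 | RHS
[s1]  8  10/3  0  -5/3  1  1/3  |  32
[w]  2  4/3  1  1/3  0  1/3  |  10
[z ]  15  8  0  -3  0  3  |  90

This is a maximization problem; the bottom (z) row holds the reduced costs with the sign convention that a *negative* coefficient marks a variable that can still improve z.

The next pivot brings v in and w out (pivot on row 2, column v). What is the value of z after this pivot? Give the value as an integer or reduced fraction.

180

Minimum ratio for v: 10/(1/3) = 30.
z changes by −(z-row coeff of v)·ratio = −(-3)·30 = 90.
New z = 90 + 90 = 180.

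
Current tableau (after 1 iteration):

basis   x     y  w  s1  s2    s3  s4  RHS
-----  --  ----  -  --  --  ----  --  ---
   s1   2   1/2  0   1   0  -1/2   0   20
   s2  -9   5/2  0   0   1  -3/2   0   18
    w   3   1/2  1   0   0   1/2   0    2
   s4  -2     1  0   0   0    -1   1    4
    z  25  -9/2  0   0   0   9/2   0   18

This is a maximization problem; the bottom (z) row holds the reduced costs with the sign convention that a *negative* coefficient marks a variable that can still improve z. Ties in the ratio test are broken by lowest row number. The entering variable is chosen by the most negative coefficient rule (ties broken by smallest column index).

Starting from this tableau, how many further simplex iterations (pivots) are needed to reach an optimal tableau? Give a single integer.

pivot: y in, w out → z = 36
No improving column remains; optimal.

1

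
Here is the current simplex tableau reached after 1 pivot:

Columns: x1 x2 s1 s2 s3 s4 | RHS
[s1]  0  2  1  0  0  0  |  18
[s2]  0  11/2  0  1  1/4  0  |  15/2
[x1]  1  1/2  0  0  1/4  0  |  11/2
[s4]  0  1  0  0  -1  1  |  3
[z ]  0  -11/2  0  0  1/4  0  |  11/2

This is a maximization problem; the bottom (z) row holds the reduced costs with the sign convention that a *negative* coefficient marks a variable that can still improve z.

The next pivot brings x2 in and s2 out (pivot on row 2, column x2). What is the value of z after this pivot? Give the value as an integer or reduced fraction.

Minimum ratio for x2: (15/2)/(11/2) = 15/11.
z changes by −(z-row coeff of x2)·ratio = −(-11/2)·(15/11) = 15/2.
New z = 11/2 + (15/2) = 13.

13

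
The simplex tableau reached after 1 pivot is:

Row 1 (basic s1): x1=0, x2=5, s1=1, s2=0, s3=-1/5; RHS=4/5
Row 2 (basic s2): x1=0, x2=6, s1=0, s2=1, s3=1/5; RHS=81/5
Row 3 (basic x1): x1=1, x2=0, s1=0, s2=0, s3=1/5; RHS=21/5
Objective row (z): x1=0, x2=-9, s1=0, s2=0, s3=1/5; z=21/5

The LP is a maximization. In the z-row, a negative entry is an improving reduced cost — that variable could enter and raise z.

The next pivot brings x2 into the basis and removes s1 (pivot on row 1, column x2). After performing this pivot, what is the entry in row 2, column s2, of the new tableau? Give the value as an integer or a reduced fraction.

Pivot element is row 1, column x2: 5.
Normalize row 1: new (row 1, s2) = 0/5 = 0.
row 2 ← row 2 − 6·(new row 1): 1 − 6·0 = 1.

1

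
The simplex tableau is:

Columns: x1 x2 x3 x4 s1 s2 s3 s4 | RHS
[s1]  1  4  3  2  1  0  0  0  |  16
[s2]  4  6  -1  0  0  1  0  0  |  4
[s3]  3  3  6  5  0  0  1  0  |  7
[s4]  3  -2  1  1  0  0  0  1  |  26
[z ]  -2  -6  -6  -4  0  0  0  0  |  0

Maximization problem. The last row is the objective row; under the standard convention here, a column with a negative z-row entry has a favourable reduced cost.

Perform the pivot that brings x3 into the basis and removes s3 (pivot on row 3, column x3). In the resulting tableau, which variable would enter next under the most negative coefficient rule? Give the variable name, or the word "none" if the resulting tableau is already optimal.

x2

Pivot element 6. New z-row = old z-row − (-6)·(row 3/6).
Updated z-row coefficients: x1: 1, x2: -3, x3: 0, x4: 1, s1: 0, s2: 0, s3: 1, s4: 0.
The most negative is -3 in column x2, so x2 would enter next.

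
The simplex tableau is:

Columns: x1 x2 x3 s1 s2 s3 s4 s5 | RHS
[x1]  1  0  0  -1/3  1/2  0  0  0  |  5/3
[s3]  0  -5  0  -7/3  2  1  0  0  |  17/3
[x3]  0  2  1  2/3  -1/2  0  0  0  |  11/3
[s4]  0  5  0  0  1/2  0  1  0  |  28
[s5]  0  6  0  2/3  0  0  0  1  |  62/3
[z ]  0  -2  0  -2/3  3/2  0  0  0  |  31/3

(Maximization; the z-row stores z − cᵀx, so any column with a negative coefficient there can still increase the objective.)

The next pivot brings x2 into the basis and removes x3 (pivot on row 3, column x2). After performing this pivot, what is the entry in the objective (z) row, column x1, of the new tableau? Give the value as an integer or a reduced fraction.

0

Pivot element is row 3, column x2: 2.
Normalize row 3: new (row 3, x1) = 0/2 = 0.
z-row ← z-row − (-2)·(new row 3): 0 − (-2)·0 = 0.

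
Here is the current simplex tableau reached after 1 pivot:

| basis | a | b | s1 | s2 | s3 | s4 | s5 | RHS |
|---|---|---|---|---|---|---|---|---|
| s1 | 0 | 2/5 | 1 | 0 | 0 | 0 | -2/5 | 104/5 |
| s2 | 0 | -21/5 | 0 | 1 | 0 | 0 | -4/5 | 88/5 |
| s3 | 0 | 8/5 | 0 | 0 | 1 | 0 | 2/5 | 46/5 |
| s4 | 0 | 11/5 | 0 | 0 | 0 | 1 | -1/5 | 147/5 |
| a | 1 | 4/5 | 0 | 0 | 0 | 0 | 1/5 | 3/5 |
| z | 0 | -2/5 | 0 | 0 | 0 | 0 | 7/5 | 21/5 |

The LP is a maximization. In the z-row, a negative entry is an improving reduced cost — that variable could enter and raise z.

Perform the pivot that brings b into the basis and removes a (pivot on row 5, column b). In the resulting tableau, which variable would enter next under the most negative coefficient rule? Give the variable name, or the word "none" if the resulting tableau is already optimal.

Pivot element 4/5. New z-row = old z-row − (-2/5)·(row 5/(4/5)).
Updated z-row coefficients: a: 1/2, b: 0, s1: 0, s2: 0, s3: 0, s4: 0, s5: 3/2.
No coefficient is strictly negative; the tableau after this pivot is optimal.

none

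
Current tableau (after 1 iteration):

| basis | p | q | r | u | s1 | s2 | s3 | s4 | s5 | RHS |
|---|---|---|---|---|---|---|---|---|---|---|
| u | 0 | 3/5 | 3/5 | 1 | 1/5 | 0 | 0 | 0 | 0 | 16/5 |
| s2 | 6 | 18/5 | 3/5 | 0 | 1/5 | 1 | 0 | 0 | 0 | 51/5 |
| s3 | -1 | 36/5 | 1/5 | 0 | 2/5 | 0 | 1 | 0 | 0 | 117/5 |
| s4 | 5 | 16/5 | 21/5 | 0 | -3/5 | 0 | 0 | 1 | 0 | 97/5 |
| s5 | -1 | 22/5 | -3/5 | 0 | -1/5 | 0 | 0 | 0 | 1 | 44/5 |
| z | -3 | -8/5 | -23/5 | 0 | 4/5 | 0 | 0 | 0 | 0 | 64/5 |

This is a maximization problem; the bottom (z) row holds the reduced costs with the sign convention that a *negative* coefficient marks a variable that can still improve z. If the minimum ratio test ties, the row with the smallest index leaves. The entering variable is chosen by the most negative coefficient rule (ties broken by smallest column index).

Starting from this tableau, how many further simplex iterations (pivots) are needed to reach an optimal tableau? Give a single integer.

1

pivot: r in, s4 out → z = 715/21
No improving column remains; optimal.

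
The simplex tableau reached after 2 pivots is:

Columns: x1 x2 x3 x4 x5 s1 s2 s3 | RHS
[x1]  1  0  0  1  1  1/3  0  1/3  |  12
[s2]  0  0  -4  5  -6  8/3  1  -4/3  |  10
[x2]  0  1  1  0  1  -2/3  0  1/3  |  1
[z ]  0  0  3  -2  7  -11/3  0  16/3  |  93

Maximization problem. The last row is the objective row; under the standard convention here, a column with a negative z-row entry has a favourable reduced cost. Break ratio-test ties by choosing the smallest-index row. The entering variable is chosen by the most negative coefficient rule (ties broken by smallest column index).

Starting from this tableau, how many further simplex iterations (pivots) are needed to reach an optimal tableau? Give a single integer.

pivot: s1 in, s2 out → z = 427/4
pivot: x3 in, x1 out → z = 321/2
No improving column remains; optimal.

2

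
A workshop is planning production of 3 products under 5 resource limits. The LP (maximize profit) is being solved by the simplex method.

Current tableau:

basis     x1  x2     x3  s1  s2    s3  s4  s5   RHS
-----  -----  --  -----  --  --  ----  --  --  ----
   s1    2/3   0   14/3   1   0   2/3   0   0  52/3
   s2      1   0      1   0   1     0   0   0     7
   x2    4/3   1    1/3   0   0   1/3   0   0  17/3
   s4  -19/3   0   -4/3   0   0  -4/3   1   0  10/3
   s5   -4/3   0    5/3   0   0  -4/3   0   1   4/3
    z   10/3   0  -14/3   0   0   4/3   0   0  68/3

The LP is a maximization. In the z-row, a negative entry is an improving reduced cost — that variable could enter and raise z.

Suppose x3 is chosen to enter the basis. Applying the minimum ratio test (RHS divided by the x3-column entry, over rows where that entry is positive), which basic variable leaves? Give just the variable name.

Ratios: row 1 (s1): (52/3)/(14/3) = 26/7; row 2 (s2): 7/1 = 7; row 3 (x2): (17/3)/(1/3) = 17; row 4 (s4): entry -4/3 ≤ 0, skip; row 5 (s5): (4/3)/(5/3) = 4/5.
Minimum ratio 4/5 is in the s5 row, so s5 leaves.

s5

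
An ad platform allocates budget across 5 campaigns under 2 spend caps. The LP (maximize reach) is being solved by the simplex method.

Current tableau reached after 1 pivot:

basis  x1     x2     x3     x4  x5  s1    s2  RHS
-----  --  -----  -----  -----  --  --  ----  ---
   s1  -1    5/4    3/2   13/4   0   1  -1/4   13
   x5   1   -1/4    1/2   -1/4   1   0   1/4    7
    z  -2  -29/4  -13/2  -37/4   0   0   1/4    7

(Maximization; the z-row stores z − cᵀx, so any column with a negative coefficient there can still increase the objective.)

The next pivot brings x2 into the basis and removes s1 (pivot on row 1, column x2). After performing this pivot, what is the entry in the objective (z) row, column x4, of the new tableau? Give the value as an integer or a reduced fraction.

48/5

Pivot element is row 1, column x2: 5/4.
Normalize row 1: new (row 1, x4) = (13/4)/(5/4) = 13/5.
z-row ← z-row − (-29/4)·(new row 1): -37/4 − (-29/4)·(13/5) = 48/5.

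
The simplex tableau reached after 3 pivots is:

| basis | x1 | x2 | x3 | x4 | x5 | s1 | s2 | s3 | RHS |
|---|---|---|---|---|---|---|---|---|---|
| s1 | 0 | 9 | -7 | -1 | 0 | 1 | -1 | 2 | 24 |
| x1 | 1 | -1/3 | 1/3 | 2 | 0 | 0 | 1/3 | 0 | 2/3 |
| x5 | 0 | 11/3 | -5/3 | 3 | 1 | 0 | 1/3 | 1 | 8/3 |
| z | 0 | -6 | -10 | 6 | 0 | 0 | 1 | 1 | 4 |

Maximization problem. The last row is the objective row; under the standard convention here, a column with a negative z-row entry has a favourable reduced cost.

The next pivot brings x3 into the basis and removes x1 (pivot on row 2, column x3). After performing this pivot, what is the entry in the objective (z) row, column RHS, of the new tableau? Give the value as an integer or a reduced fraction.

24

Pivot element is row 2, column x3: 1/3.
Normalize row 2: new (row 2, RHS) = (2/3)/(1/3) = 2.
z-row ← z-row − (-10)·(new row 2): 4 − (-10)·2 = 24.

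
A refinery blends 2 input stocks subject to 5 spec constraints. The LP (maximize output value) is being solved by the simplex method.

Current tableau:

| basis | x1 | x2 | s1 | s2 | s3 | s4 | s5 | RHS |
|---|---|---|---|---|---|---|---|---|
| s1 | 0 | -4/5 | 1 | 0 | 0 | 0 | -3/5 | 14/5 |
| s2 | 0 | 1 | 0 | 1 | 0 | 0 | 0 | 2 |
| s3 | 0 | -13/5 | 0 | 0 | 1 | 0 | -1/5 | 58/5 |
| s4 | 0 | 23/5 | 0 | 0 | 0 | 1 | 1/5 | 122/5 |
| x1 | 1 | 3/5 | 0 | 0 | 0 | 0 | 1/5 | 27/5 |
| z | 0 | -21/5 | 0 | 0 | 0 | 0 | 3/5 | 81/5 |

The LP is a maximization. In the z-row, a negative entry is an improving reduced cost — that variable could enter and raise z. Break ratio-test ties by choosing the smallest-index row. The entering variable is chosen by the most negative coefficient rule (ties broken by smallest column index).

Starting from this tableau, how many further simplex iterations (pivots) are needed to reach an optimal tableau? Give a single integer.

1

pivot: x2 in, s2 out → z = 123/5
No improving column remains; optimal.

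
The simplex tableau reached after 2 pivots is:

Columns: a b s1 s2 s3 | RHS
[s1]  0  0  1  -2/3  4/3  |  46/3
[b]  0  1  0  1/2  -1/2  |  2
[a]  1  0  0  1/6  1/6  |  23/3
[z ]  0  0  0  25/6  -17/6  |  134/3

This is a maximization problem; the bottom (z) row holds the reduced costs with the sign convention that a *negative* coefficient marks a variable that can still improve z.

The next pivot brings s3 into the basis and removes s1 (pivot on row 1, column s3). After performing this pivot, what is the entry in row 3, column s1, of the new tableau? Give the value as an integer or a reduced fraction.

Pivot element is row 1, column s3: 4/3.
Normalize row 1: new (row 1, s1) = 1/(4/3) = 3/4.
row 3 ← row 3 − (1/6)·(new row 1): 0 − (1/6)·(3/4) = -1/8.

-1/8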